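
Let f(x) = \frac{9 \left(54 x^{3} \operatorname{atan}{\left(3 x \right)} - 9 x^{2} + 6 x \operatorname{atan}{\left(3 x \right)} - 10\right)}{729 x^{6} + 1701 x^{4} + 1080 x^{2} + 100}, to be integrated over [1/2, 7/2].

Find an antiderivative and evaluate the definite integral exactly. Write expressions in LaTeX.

Recognize the product-rule pattern: f = u'v + uv' with u = - \frac{1}{2 \left(\frac{3 x^{2}}{2} + \frac{5}{3}\right)}, v = \operatorname{atan}{\left(3 x \right)}, so integration by parts undoes it.
F(x) = - \frac{\operatorname{atan}{\left(3 x \right)}}{2 \left(\frac{3 x^{2}}{2} + \frac{5}{3}\right)} is an antiderivative of f.
Check: d/dx[- \frac{\operatorname{atan}{\left(3 x \right)}}{2 \left(\frac{3 x^{2}}{2} + \frac{5}{3}\right)}] = \frac{486 x^{3} \operatorname{atan}{\left(3 x \right)} - 81 x^{2} + 54 x \operatorname{atan}{\left(3 x \right)} - 90}{729 x^{6} + 1701 x^{4} + 1080 x^{2} + 100}, which equals f(x).
F(7/2) = - \frac{12 \operatorname{atan}{\left(\frac{21}{2} \right)}}{481}; F(1/2) = - \frac{12 \operatorname{atan}{\left(\frac{3}{2} \right)}}{49}.
Integral = F(7/2) - F(1/2) = - \frac{12 \operatorname{atan}{\left(\frac{21}{2} \right)}}{481} + \frac{12 \operatorname{atan}{\left(\frac{3}{2} \right)}}{49}.

Antiderivative: F(x) = - \frac{\operatorname{atan}{\left(3 x \right)}}{2 \left(\frac{3 x^{2}}{2} + \frac{5}{3}\right)}; value = - \frac{12 \operatorname{atan}{\left(\frac{21}{2} \right)}}{481} + \frac{12 \operatorname{atan}{\left(\frac{3}{2} \right)}}{49}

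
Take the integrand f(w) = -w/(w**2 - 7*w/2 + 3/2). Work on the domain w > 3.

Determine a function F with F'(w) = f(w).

The denominator factors as (w - 3)*(2*w - 1); partial fractions split f into directly integrable pieces: 2/(5*(2*w - 1)) - 6/(5*(w - 3)).
Check: d/dw[(-6*log(w - 3) + log(w - 1/2))/5] = -2*w/(2*w**2 - 7*w + 3), which equals f(w).

An antiderivative is F(w) = (-6*log(w - 3) + log(w - 1/2))/5.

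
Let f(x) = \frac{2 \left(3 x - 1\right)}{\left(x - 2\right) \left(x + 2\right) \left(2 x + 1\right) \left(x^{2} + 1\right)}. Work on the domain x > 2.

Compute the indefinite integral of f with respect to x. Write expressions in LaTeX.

The denominator factors as \left(x - 2\right) \left(x + 2\right) \left(2 x + 1\right) \left(x^{2} + 1\right); partial fractions split f into directly integrable pieces: - \frac{2 \left(x + 1\right)}{5 \left(x^{2} + 1\right)} + \frac{16}{15 \left(2 x + 1\right)} - \frac{7}{30 \left(x + 2\right)} + \frac{1}{10 \left(x - 2\right)}.
Check: d/dx[\frac{\log{\left(x - 2 \right)}}{10} + \frac{8 \log{\left(x + \frac{1}{2} \right)}}{15} - \frac{7 \log{\left(x + 2 \right)}}{30} - \frac{\log{\left(x^{2} + 1 \right)}}{5} - \frac{2 \operatorname{atan}{\left(x \right)}}{5}] = \frac{6 x - 2}{2 x^{5} + x^{4} - 6 x^{3} - 3 x^{2} - 8 x - 4}, which equals f(x).

F(x) = \frac{\log{\left(x - 2 \right)}}{10} + \frac{8 \log{\left(x + \frac{1}{2} \right)}}{15} - \frac{7 \log{\left(x + 2 \right)}}{30} - \frac{\log{\left(x^{2} + 1 \right)}}{5} - \frac{2 \operatorname{atan}{\left(x \right)}}{5} + C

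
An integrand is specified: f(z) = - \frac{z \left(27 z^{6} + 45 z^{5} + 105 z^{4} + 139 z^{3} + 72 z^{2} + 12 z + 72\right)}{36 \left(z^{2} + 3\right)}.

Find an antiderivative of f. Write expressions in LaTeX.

An antiderivative is F(z) = \left(- \frac{z^{2}}{2} - \frac{z}{3}\right)^{3} - \log{\left(z^{2} + 3 \right)}.

Differentiate the proposed F(z) back; it has to land on f(z) exactly.
Check: d/dz[\left(- \frac{z^{2}}{2} - \frac{z}{3}\right)^{3} - \log{\left(z^{2} + 3 \right)}] = \frac{- 27 z^{7} - 45 z^{6} - 105 z^{5} - 139 z^{4} - 72 z^{3} - 12 z^{2} - 72 z}{36 z^{2} + 108}, which equals f(z).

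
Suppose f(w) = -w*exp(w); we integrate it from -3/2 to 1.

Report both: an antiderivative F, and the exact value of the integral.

Antiderivative: F(w) = (1 - w)*exp(w); value = -5*exp(-3/2)/2

Recognize the product-rule pattern: f = u'v + uv' with u = 1 - w, v = exp(w), so integration by parts undoes it.
F(w) = (1 - w)*exp(w) is an antiderivative of f.
Check: d/dw[(1 - w)*exp(w)] = -w*exp(w) = f(w).
F(1) = 0; F(-3/2) = 5*exp(-3/2)/2.
Integral = F(1) - F(-3/2) = -5*exp(-3/2)/2.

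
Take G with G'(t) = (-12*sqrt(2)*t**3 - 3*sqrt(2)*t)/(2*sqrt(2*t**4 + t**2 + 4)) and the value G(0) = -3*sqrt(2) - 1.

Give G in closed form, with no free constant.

G'(t) matches the chain-rule pattern g'(h)*h' with inner function h(t) = t**4 + t**2/2 + 2; substituting u = h(t) collapses the integral.
A general antiderivative is -3*sqrt(t**4 + t**2/2 + 2) + C.
The condition gives C = -3*sqrt(2) - 1 - (-3*sqrt(2)) = -1.
So G(t) = -3*sqrt(t**4 + t**2/2 + 2) - 1.
Check: d/dt[-3*sqrt(t**4 + t**2/2 + 2) - 1] = (-12*sqrt(2)*t**3 - 3*sqrt(2)*t)/(2*sqrt(2*t**4 + t**2 + 4)) = G'(t).

G(t) = -3*sqrt(t**4 + t**2/2 + 2) - 1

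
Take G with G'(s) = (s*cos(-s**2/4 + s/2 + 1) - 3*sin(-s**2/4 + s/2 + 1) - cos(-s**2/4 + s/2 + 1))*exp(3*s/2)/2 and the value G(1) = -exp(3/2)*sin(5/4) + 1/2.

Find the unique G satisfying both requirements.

G'(s) has the shape u'v + uv' for u = -exp(3*s/2) and v = sin(-s**2/4 + s/2 + 1) — it is the derivative of the product u*v.
A general antiderivative is -exp(3*s/2)*sin(-s**2/4 + s/2 + 1) + C.
The condition gives C = -exp(3/2)*sin(5/4) + 1/2 - (-exp(3/2)*sin(5/4)) = 1/2.
So G(s) = -(2*exp(3*s/2)*sin(-s**2/4 + s/2 + 1) - 1)/2.
Check: d/ds[-(2*exp(3*s/2)*sin(-s**2/4 + s/2 + 1) - 1)/2] = s*exp(3*s/2)*cos(-s**2/4 + s/2 + 1)/2 - 3*exp(3*s/2)*sin(-s**2/4 + s/2 + 1)/2 - exp(3*s/2)*cos(-s**2/4 + s/2 + 1)/2, which equals G'(s).

G(s) = -(2*exp(3*s/2)*sin(-s**2/4 + s/2 + 1) - 1)/2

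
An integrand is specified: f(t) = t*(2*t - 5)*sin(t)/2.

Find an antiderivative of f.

An antiderivative is F(t) = -t**2*cos(t) + 2*t*sin(t) + 5*t*cos(t)/2 - 5*sin(t)/2 + 2*cos(t).

Check any antiderivative F(t) by computing F'(t) and comparing it with f(t).
Check: d/dt[-t**2*cos(t) + 2*t*sin(t) + 5*t*cos(t)/2 - 5*sin(t)/2 + 2*cos(t)] = t**2*sin(t) - 5*t*sin(t)/2, which equals f(t).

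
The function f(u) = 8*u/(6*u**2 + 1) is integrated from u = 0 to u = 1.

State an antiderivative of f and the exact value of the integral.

f matches the chain-rule pattern g'(h)*h' with inner function h(u) = 4*u**2 + 2/3; substituting w = h(u) collapses the integral.
F(u) = 2*log(4*u**2 + 2/3)/3 is an antiderivative of f.
Check: d/du[2*log(4*u**2 + 2/3)/3] = 8*u/(6*u**2 + 1) = f(u).
F(1) = 2*log(14/3)/3; F(0) = 2*log(2/3)/3.
Integral = F(1) - F(0) = -2*log(2/3)/3 + 2*log(14/3)/3.

Antiderivative: F(u) = 2*log(4*u**2 + 2/3)/3; value = -2*log(2/3)/3 + 2*log(14/3)/3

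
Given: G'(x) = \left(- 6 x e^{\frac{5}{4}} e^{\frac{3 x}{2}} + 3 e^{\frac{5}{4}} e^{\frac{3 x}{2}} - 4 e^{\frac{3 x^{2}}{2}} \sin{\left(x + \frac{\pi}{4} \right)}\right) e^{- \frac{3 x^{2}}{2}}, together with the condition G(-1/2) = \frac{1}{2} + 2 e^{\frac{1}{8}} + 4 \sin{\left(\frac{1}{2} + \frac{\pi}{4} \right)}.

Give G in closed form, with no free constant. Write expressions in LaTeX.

G(x) = \frac{4 e^{- \frac{3 x^{2}}{2} + \frac{3 x}{2} + \frac{5}{4}} + 8 \cos{\left(x + \frac{\pi}{4} \right)} + 1}{2}

Since d/dx undoes antidifferentiation here, G(x) must give back the stated G'(x).
A general antiderivative is 2 e^{- \frac{3 x^{2}}{2} + \frac{3 x}{2} + \frac{5}{4}} + 4 \cos{\left(x + \frac{\pi}{4} \right)} + C.
The condition gives C = \frac{1}{2} + 2 e^{\frac{1}{8}} + 4 \sin{\left(\frac{1}{2} + \frac{\pi}{4} \right)} - (2 e^{\frac{1}{8}} + 4 \sin{\left(\frac{1}{2} + \frac{\pi}{4} \right)}) = \frac{1}{2}.
So G(x) = \frac{4 e^{- \frac{3 x^{2}}{2} + \frac{3 x}{2} + \frac{5}{4}} + 8 \cos{\left(x + \frac{\pi}{4} \right)} + 1}{2}.
Check: d/dx[\frac{4 e^{- \frac{3 x^{2}}{2} + \frac{3 x}{2} + \frac{5}{4}} + 8 \cos{\left(x + \frac{\pi}{4} \right)} + 1}{2}] = - 6 x e^{\frac{5}{4}} e^{\frac{3 x}{2}} e^{- \frac{3 x^{2}}{2}} + 3 e^{\frac{5}{4}} e^{\frac{3 x}{2}} e^{- \frac{3 x^{2}}{2}} - 4 \sin{\left(x + \frac{\pi}{4} \right)}, which equals G'(x).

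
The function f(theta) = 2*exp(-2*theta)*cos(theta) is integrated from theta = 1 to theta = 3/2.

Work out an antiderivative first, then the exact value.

Antiderivative: F(theta) = 2*exp(-2*theta)*sin(theta)/5 - 4*exp(-2*theta)*cos(theta)/5; value = -2*exp(-2)*sin(1)/5 - 4*exp(-3)*cos(3/2)/5 + 2*exp(-3)*sin(3/2)/5 + 4*exp(-2)*cos(1)/5

A candidate is checked by its d/dtheta: the result must match f(theta).
F(theta) = 2*exp(-2*theta)*sin(theta)/5 - 4*exp(-2*theta)*cos(theta)/5 is an antiderivative of f.
Check: d/dtheta[2*exp(-2*theta)*sin(theta)/5 - 4*exp(-2*theta)*cos(theta)/5] = 2*exp(-2*theta)*cos(theta) = f(theta).
F(3/2) = -4*exp(-3)*cos(3/2)/5 + 2*exp(-3)*sin(3/2)/5; F(1) = -4*exp(-2)*cos(1)/5 + 2*exp(-2)*sin(1)/5.
Integral = F(3/2) - F(1) = -2*exp(-2)*sin(1)/5 - 4*exp(-3)*cos(3/2)/5 + 2*exp(-3)*sin(3/2)/5 + 4*exp(-2)*cos(1)/5.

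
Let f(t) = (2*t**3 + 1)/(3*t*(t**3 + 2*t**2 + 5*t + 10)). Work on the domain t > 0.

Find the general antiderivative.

F(t) = (3*log(t) + 25*log(t + 2) + 16*log(t**2 + 5) - 14*sqrt(5)*atan(sqrt(5)*t/5))/90 + C

The denominator factors as 3*t*(t + 2)*(t**2 + 5); partial fractions split f into directly integrable pieces: (16*t - 35)/(45*(t**2 + 5)) + 5/(18*(t + 2)) + 1/(30*t).
Check: d/dt[(3*log(t) + 25*log(t + 2) + 16*log(t**2 + 5) - 14*sqrt(5)*atan(sqrt(5)*t/5))/90] = (2*t**3 + 1)/(3*t**4 + 6*t**3 + 15*t**2 + 30*t), which equals f(t).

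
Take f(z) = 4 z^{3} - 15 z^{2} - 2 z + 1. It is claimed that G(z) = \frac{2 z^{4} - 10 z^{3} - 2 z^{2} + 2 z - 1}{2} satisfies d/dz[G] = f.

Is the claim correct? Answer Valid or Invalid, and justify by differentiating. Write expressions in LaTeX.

Valid - differentiating G returns exactly f.

d/dz[G] = 4 z^{3} - 15 z^{2} - 2 z + 1
This equals f(z) exactly, so the claim holds.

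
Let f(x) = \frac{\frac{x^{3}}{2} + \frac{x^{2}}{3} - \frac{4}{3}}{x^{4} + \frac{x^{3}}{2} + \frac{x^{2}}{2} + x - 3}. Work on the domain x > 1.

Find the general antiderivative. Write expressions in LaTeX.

F(x) = - \frac{\log{\left(x - 1 \right)}}{15} + \frac{109 \log{\left(x + \frac{3}{2} \right)}}{510} + \frac{3 \log{\left(x^{2} + 2 \right)}}{17} + \frac{4 \sqrt{2} \operatorname{atan}{\left(\frac{\sqrt{2} x}{2} \right)}}{17} + C

The denominator factors as 3 \left(x - 1\right) \left(2 x + 3\right) \left(x^{2} + 2\right); partial fractions split f into directly integrable pieces: \frac{2 \left(3 x + 4\right)}{17 \left(x^{2} + 2\right)} + \frac{109}{255 \left(2 x + 3\right)} - \frac{1}{15 \left(x - 1\right)}.
Check: d/dx[- \frac{\log{\left(x - 1 \right)}}{15} + \frac{109 \log{\left(x + \frac{3}{2} \right)}}{510} + \frac{3 \log{\left(x^{2} + 2 \right)}}{17} + \frac{4 \sqrt{2} \operatorname{atan}{\left(\frac{\sqrt{2} x}{2} \right)}}{17}] = \frac{3 x^{3} + 2 x^{2} - 8}{6 x^{4} + 3 x^{3} + 3 x^{2} + 6 x - 18}, which equals f(x).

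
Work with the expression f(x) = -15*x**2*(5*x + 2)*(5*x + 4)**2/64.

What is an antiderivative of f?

An antiderivative is F(x) = 5*(-5*x**2/4 - x)**3/2.

The substitution u = -5*x**2/4 - x works: f is exactly (dF/du)*(du/dx) for that inner function.
Check: d/dx[5*(-5*x**2/4 - x)**3/2] = -1875*x**5/64 - 1875*x**4/32 - 75*x**3/2 - 15*x**2/2, which equals f(x).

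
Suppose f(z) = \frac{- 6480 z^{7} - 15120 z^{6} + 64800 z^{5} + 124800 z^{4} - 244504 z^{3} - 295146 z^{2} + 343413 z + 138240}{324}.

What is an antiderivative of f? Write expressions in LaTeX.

Differentiate the proposed F(z) back; it has to land on f(z) exactly.
Check: d/dz[- \frac{5 z^{8}}{2} - \frac{20 z^{7}}{3} + \frac{100 z^{6}}{3} + \frac{2080 z^{5}}{27} - \frac{30563 z^{4}}{162} - \frac{16397 z^{3}}{54} + \frac{12719 z^{2}}{24} + \frac{1280 z}{3}] = - 20 z^{7} - \frac{140 z^{6}}{3} + 200 z^{5} + \frac{10400 z^{4}}{27} - \frac{61126 z^{3}}{81} - \frac{16397 z^{2}}{18} + \frac{12719 z}{12} + \frac{1280}{3}, which equals f(z).

An antiderivative is F(z) = - \frac{5 z^{8}}{2} - \frac{20 z^{7}}{3} + \frac{100 z^{6}}{3} + \frac{2080 z^{5}}{27} - \frac{30563 z^{4}}{162} - \frac{16397 z^{3}}{54} + \frac{12719 z^{2}}{24} + \frac{1280 z}{3}.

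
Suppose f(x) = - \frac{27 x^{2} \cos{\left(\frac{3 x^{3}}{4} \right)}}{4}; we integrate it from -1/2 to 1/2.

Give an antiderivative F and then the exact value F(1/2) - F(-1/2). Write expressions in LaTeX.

f matches the chain-rule pattern g'(h)*h' with inner function h(x) = \frac{3 x^{3}}{4}; substituting u = h(x) collapses the integral.
F(x) = - 3 \sin{\left(\frac{3 x^{3}}{4} \right)} is an antiderivative of f.
Check: d/dx[- 3 \sin{\left(\frac{3 x^{3}}{4} \right)}] = - \frac{27 x^{2} \cos{\left(\frac{3 x^{3}}{4} \right)}}{4} = f(x).
F(1/2) = - 3 \sin{\left(\frac{3}{32} \right)}; F(-1/2) = 3 \sin{\left(\frac{3}{32} \right)}.
Integral = F(1/2) - F(-1/2) = - 6 \sin{\left(\frac{3}{32} \right)}.

Antiderivative: F(x) = - 3 \sin{\left(\frac{3 x^{3}}{4} \right)}; value = - 6 \sin{\left(\frac{3}{32} \right)}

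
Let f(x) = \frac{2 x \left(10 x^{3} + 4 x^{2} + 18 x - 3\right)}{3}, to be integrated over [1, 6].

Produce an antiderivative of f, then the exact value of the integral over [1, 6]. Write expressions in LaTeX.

Antiderivative: F(x) = \frac{4 x^{5}}{3} + \frac{2 x^{4}}{3} + 4 x^{3} - x^{2}; value = 12055

Since d/dx undoes antidifferentiation here, F'(x) = f(x) is required of F(x).
F(x) = \frac{4 x^{5}}{3} + \frac{2 x^{4}}{3} + 4 x^{3} - x^{2} is an antiderivative of f.
Check: d/dx[\frac{4 x^{5}}{3} + \frac{2 x^{4}}{3} + 4 x^{3} - x^{2}] = \frac{20 x^{4}}{3} + \frac{8 x^{3}}{3} + 12 x^{2} - 2 x, which equals f(x).
F(6) = 12060; F(1) = 5.
Integral = F(6) - F(1) = 12055.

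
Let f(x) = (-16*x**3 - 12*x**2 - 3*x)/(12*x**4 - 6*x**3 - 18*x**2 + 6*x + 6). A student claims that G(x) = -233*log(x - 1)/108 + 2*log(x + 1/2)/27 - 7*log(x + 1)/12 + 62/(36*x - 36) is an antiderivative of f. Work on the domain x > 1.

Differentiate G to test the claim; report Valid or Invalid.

d/dx[G] = (-16*x**3 - 12*x**2 - 3*x)/(6*x**4 - 3*x**3 - 9*x**2 + 3*x + 3)
d/dx[G] - f(x) = (-16*x**3 - 12*x**2 - 3*x)/(12*x**4 - 6*x**3 - 18*x**2 + 6*x + 6) != 0.

Invalid: d/dx[G] - f = (-16*x**3 - 12*x**2 - 3*x)/(12*x**4 - 6*x**3 - 18*x**2 + 6*x + 6), which is not 0.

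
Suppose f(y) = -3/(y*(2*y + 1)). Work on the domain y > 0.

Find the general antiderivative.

F(y) = -3*log(y) + 3*log(y + 1/2) + C

Factor the denominator (y*(2*y + 1)) and decompose: f = 6/(2*y + 1) - 3/y; each piece integrates to a log, atan, or power term.
Check: d/dy[-3*log(y) + 3*log(y + 1/2)] = -3/(2*y**2 + y), which equals f(y).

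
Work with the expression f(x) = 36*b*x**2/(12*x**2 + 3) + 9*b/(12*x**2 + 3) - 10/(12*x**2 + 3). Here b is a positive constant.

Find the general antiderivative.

The integrand splits into summands that can be handled one at a time.
Check: d/dx[(9*b*x - 5*atan(2*x))/3] = (36*b*x**2 + 9*b - 10)/(12*x**2 + 3), which equals f(x).

F(x) = (9*b*x - 5*atan(2*x))/3 + C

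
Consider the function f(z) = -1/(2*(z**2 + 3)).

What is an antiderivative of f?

Recover f(z) by differentiating a candidate F(z); any mismatch rules it out.
Check: d/dz[-sqrt(3)*atan(sqrt(3)*z/3)/6] = -1/(2*z**2 + 6), which equals f(z).

An antiderivative is F(z) = -sqrt(3)*atan(sqrt(3)*z/3)/6.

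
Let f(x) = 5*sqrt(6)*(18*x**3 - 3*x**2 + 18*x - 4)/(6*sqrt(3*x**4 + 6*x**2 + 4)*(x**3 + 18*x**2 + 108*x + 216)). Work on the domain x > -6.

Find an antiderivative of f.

f has the shape u'v + uv' for u = 5/(2*(x + 6)**2) and v = sqrt(x**4/2 + x**2 + 2/3) — it is the derivative of the product u*v.
Check: d/dx[5*sqrt(x**4/2 + x**2 + 2/3)/(2*(x + 6)**2)] = (90*x**3 - 15*x**2 + 90*x - 20)/(sqrt(6)*x**3*sqrt(3*x**4 + 6*x**2 + 4) + 18*sqrt(6)*x**2*sqrt(3*x**4 + 6*x**2 + 4) + 108*sqrt(6)*x*sqrt(3*x**4 + 6*x**2 + 4) + 216*sqrt(6)*sqrt(3*x**4 + 6*x**2 + 4)), which equals f(x).

An antiderivative is F(x) = 5*sqrt(x**4/2 + x**2 + 2/3)/(2*(x + 6)**2).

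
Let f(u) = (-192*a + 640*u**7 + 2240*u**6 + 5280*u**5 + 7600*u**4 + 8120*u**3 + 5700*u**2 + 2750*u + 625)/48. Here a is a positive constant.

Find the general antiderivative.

F(u) = -4*a*u + 5*u**8/3 + 20*u**7/3 + 55*u**6/3 + 95*u**5/3 + 1015*u**4/24 + 475*u**3/12 + 1375*u**2/48 + 625*u/48 + C

Recover f(u) by differentiating a candidate F(u); any mismatch rules it out.
Check: d/du[-4*a*u + 5*u**8/3 + 20*u**7/3 + 55*u**6/3 + 95*u**5/3 + 1015*u**4/24 + 475*u**3/12 + 1375*u**2/48 + 625*u/48] = -4*a + 40*u**7/3 + 140*u**6/3 + 110*u**5 + 475*u**4/3 + 1015*u**3/6 + 475*u**2/4 + 1375*u/24 + 625/48, which equals f(u).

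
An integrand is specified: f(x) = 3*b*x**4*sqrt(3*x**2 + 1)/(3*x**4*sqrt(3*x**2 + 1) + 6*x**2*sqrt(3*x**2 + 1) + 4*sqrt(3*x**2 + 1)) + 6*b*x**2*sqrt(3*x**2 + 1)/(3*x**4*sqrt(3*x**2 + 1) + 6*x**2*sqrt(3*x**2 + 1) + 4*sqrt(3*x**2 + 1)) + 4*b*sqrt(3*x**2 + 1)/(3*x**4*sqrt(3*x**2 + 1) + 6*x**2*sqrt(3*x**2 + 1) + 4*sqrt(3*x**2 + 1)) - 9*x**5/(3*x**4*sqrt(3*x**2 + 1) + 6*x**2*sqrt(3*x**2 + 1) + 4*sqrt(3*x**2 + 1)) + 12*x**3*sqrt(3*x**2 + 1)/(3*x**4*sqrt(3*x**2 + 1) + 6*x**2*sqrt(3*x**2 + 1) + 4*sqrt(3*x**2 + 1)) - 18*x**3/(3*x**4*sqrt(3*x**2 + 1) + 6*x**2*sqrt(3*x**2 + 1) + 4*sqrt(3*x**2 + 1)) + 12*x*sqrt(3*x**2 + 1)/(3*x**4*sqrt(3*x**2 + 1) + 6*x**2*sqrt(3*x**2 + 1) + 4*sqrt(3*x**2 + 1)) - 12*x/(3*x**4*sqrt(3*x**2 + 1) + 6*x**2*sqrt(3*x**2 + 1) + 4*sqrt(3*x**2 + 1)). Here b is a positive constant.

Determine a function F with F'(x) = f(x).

An antiderivative is F(x) = b*x - sqrt(3*x**2 + 1) + log(x**4/2 + x**2 + 2/3).

The integrand splits into summands that can be handled one at a time.
Check: d/dx[b*x - sqrt(3*x**2 + 1) + log(x**4/2 + x**2 + 2/3)] = (3*b*x**4*sqrt(3*x**2 + 1) + 6*b*x**2*sqrt(3*x**2 + 1) + 4*b*sqrt(3*x**2 + 1) - 9*x**5 + 12*x**3*sqrt(3*x**2 + 1) - 18*x**3 + 12*x*sqrt(3*x**2 + 1) - 12*x)/(3*x**4*sqrt(3*x**2 + 1) + 6*x**2*sqrt(3*x**2 + 1) + 4*sqrt(3*x**2 + 1)), which equals f(x).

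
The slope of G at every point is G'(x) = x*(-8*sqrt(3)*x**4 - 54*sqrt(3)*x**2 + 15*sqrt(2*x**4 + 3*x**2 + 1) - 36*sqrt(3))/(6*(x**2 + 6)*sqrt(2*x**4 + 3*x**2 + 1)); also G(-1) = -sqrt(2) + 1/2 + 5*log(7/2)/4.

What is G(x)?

Whatever form G(x) takes, its d/dx must return the stated G'(x).
A general antiderivative is -sqrt(2*x**4/3 + x**2 + 1/3) + 5*log(x**2/2 + 3)/4 + C.
The condition gives C = -sqrt(2) + 1/2 + 5*log(7/2)/4 - (-sqrt(2) + 5*log(7/2)/4) = 1/2.
So G(x) = (-4*sqrt(3)*sqrt(2*x**4 + 3*x**2 + 1) + 15*log(x**2/2 + 3) + 6)/12.
Check: d/dx[(-4*sqrt(3)*sqrt(2*x**4 + 3*x**2 + 1) + 15*log(x**2/2 + 3) + 6)/12] = (-8*sqrt(3)*x**5 - 54*sqrt(3)*x**3 + 15*x*sqrt(2*x**4 + 3*x**2 + 1) - 36*sqrt(3)*x)/(6*x**2*sqrt(2*x**4 + 3*x**2 + 1) + 36*sqrt(2*x**4 + 3*x**2 + 1)), which equals G'(x).

G(x) = (-4*sqrt(3)*sqrt(2*x**4 + 3*x**2 + 1) + 15*log(x**2/2 + 3) + 6)/12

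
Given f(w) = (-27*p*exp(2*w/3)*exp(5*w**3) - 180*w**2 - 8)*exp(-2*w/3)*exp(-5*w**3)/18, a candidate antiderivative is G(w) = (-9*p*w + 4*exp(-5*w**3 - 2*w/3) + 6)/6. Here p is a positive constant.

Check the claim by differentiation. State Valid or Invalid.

Valid - differentiating G returns exactly f.

d/dw[G] = (-27*p*exp(2*w/3)*exp(5*w**3) - 180*w**2 - 8)*exp(-2*w/3)*exp(-5*w**3)/18
This equals f(w) exactly, so the claim holds.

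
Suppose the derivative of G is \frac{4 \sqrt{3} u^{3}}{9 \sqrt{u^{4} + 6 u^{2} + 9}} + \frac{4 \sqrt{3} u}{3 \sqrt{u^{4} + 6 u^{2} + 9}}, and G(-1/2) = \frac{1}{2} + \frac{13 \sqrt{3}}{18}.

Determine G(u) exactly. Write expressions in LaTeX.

G(u) = \frac{4 \sqrt{3} \sqrt{u^{4} + 6 u^{2} + 9} + 9}{18}

The substitution w = \frac{u^{4}}{3} + 2 u^{2} + 3 works: G'(u) is exactly (dG/dw)*(dw/du) for that inner function.
A general antiderivative is \frac{2 \sqrt{\frac{u^{4}}{3} + 2 u^{2} + 3}}{3} + C.
The condition gives C = \frac{1}{2} + \frac{13 \sqrt{3}}{18} - (\frac{13 \sqrt{3}}{18}) = \frac{1}{2}.
So G(u) = \frac{4 \sqrt{3} \sqrt{u^{4} + 6 u^{2} + 9} + 9}{18}.
Check: d/du[\frac{4 \sqrt{3} \sqrt{u^{4} + 6 u^{2} + 9} + 9}{18}] = \frac{4 \sqrt{3} u^{3} + 12 \sqrt{3} u}{9 \sqrt{u^{4} + 6 u^{2} + 9}}, which equals G'(u).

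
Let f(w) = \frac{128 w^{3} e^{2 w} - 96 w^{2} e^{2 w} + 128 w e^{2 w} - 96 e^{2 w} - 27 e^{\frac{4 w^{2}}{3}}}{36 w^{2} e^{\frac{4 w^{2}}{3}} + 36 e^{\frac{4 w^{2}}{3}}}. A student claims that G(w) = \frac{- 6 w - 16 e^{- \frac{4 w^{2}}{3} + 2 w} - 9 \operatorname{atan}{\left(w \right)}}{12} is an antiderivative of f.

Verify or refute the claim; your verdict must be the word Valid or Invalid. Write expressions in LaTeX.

d/dw[G] = \frac{128 w^{3} e^{2 w} e^{- \frac{4 w^{2}}{3}} - 96 w^{2} e^{2 w} e^{- \frac{4 w^{2}}{3}} - 18 w^{2} + 128 w e^{2 w} e^{- \frac{4 w^{2}}{3}} - 96 e^{2 w} e^{- \frac{4 w^{2}}{3}} - 45}{36 w^{2} + 36}
d/dw[G] - f(w) = - \frac{1}{2} != 0.

Invalid: d/dw[G] - f = - \frac{1}{2}, which is not 0.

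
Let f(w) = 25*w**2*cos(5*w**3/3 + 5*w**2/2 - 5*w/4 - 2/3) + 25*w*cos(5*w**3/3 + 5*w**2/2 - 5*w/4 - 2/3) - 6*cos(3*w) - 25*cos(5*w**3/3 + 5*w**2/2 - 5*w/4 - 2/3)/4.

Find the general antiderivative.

The integrand splits into summands that can be handled one at a time.
Check: d/dw[-2*sin(3*w) + 5*sin(5*w**3/3 + 5*w**2/2 - 5*w/4 - 2/3)] = 25*w**2*cos(5*w**3/3 + 5*w**2/2 - 5*w/4 - 2/3) + 25*w*cos(5*w**3/3 + 5*w**2/2 - 5*w/4 - 2/3) - 6*cos(3*w) - 25*cos(5*w**3/3 + 5*w**2/2 - 5*w/4 - 2/3)/4 = f(w).

F(w) = -2*sin(3*w) + 5*sin(5*w**3/3 + 5*w**2/2 - 5*w/4 - 2/3) + C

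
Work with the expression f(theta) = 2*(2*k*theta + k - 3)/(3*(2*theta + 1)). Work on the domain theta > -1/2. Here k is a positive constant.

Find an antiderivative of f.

Recover f(theta) by differentiating a candidate F(theta); any mismatch rules it out.
Check: d/dtheta[2*k*theta/3 - log(theta + 1/2)] = (4*k*theta + 2*k - 6)/(6*theta + 3), which equals f(theta).

An antiderivative is F(theta) = 2*k*theta/3 - log(theta + 1/2).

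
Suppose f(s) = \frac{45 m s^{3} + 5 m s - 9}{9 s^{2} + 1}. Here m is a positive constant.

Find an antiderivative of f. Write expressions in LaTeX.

Since d/ds undoes antidifferentiation here, F'(s) = f(s) is required of F(s).
Check: d/ds[\frac{5 m s^{2}}{2} - 3 \operatorname{atan}{\left(3 s \right)}] = \frac{45 m s^{3} + 5 m s - 9}{9 s^{2} + 1} = f(s).

An antiderivative is F(s) = \frac{5 m s^{2}}{2} - 3 \operatorname{atan}{\left(3 s \right)}.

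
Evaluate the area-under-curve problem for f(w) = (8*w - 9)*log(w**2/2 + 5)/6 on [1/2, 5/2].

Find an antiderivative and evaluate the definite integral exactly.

Check any antiderivative F(w) by computing F'(w) and comparing it with f(w).
F(w) = (-4*w**2 + w*(4*w - 9)*log(w**2/2 + 5) + 18*w + 40*log(w**2 + 10) - 18*sqrt(10)*atan(sqrt(10)*w/10))/6 is an antiderivative of f.
Check: d/dw[(-4*w**2 + w*(4*w - 9)*log(w**2/2 + 5) + 18*w + 40*log(w**2 + 10) - 18*sqrt(10)*atan(sqrt(10)*w/10))/6] = 4*w*log(w**2/2 + 5)/3 - 3*log(w**2/2 + 5)/2, which equals f(w).
F(5/2) = -3*sqrt(10)*atan(sqrt(10)/4) + 5*log(65/8)/12 + 10/3 + 20*log(65/4)/3; F(1/2) = -3*sqrt(10)*atan(sqrt(10)/20) - 7*log(41/8)/12 + 4/3 + 20*log(41/4)/3.
Integral = F(5/2) - F(1/2) = -20*log(41/4)/3 - 3*sqrt(10)*atan(sqrt(10)/4) + 5*log(65/8)/12 + 7*log(41/8)/12 + 3*sqrt(10)*atan(sqrt(10)/20) + 2 + 20*log(65/4)/3.

Antiderivative: F(w) = (-4*w**2 + w*(4*w - 9)*log(w**2/2 + 5) + 18*w + 40*log(w**2 + 10) - 18*sqrt(10)*atan(sqrt(10)*w/10))/6; value = -20*log(41/4)/3 - 3*sqrt(10)*atan(sqrt(10)/4) + 5*log(65/8)/12 + 7*log(41/8)/12 + 3*sqrt(10)*atan(sqrt(10)/20) + 2 + 20*log(65/4)/3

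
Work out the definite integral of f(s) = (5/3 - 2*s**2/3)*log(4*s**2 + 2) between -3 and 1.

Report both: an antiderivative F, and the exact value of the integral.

Antiderivative: F(s) = -(6*s**3*log(4*s**2 + 2) - 4*s**3 - 45*s*log(4*s**2 + 2) + 96*s - 48*sqrt(2)*atan(sqrt(2)*s))/27; value = -272/27 - log(38) + 16*sqrt(2)*atan(sqrt(2))/9 + 13*log(6)/9 + 16*sqrt(2)*atan(3*sqrt(2))/9

For F(s) to be correct the identity F'(s) - f(s) = 0 must hold.
F(s) = -(6*s**3*log(4*s**2 + 2) - 4*s**3 - 45*s*log(4*s**2 + 2) + 96*s - 48*sqrt(2)*atan(sqrt(2)*s))/27 is an antiderivative of f.
Check: d/ds[-(6*s**3*log(4*s**2 + 2) - 4*s**3 - 45*s*log(4*s**2 + 2) + 96*s - 48*sqrt(2)*atan(sqrt(2)*s))/27] = -2*s**2*log(2*s**2 + 1)/3 - 2*s**2*log(2)/3 + 5*log(2*s**2 + 1)/3 + 5*log(2)/3, which equals f(s).
F(1) = -92/27 + 16*sqrt(2)*atan(sqrt(2))/9 + 13*log(6)/9; F(-3) = -16*sqrt(2)*atan(3*sqrt(2))/9 + log(38) + 20/3.
Integral = F(1) - F(-3) = -272/27 - log(38) + 16*sqrt(2)*atan(sqrt(2))/9 + 13*log(6)/9 + 16*sqrt(2)*atan(3*sqrt(2))/9.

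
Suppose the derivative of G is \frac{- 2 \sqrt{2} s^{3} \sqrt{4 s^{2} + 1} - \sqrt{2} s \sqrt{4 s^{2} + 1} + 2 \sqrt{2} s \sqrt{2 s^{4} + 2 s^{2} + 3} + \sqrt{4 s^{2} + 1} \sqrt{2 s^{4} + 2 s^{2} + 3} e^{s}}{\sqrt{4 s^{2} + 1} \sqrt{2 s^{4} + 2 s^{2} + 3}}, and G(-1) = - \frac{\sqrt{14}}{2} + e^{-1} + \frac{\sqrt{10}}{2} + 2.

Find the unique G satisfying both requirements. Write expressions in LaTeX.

Recover the given G'(s) by differentiating a candidate G(s); any mismatch rules it out.
A general antiderivative is \sqrt{2 s^{2} + \frac{1}{2}} - \sqrt{s^{4} + s^{2} + \frac{3}{2}} + e^{s} + C.
The condition gives C = - \frac{\sqrt{14}}{2} + e^{-1} + \frac{\sqrt{10}}{2} + 2 - (- \frac{\sqrt{14}}{2} + e^{-1} + \frac{\sqrt{10}}{2}) = 2.
So G(s) = \frac{\sqrt{2} \sqrt{4 s^{2} + 1} - \sqrt{2} \sqrt{2 s^{4} + 2 s^{2} + 3} + 2 e^{s} + 4}{2}.
Check: d/ds[\frac{\sqrt{2} \sqrt{4 s^{2} + 1} - \sqrt{2} \sqrt{2 s^{4} + 2 s^{2} + 3} + 2 e^{s} + 4}{2}] = \frac{- 2 \sqrt{2} s^{3} \sqrt{4 s^{2} + 1} - \sqrt{2} s \sqrt{4 s^{2} + 1} + 2 \sqrt{2} s \sqrt{2 s^{4} + 2 s^{2} + 3} + \sqrt{4 s^{2} + 1} \sqrt{2 s^{4} + 2 s^{2} + 3} e^{s}}{\sqrt{4 s^{2} + 1} \sqrt{2 s^{4} + 2 s^{2} + 3}} = G'(s).

G(s) = \frac{\sqrt{2} \sqrt{4 s^{2} + 1} - \sqrt{2} \sqrt{2 s^{4} + 2 s^{2} + 3} + 2 e^{s} + 4}{2}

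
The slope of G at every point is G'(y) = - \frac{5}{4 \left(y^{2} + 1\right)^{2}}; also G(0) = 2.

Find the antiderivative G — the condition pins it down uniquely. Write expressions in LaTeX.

Check a candidate G(y) by differentiating: d/dy[G] must match the given G'(y).
A general antiderivative is - \frac{5 y}{8 y^{2} + 8} - \frac{5 \operatorname{atan}{\left(y \right)}}{8} + C.
The condition gives C = 2 - (0) = 2.
So G(y) = - \frac{5 y^{2} \operatorname{atan}{\left(y \right)} - 16 y^{2} + 5 y + 5 \operatorname{atan}{\left(y \right)} - 16}{8 \left(y^{2} + 1\right)}.
Check: d/dy[- \frac{5 y^{2} \operatorname{atan}{\left(y \right)} - 16 y^{2} + 5 y + 5 \operatorname{atan}{\left(y \right)} - 16}{8 \left(y^{2} + 1\right)}] = - \frac{5}{4 y^{4} + 8 y^{2} + 4}, which equals G'(y).

G(y) = - \frac{5 y^{2} \operatorname{atan}{\left(y \right)} - 16 y^{2} + 5 y + 5 \operatorname{atan}{\left(y \right)} - 16}{8 \left(y^{2} + 1\right)}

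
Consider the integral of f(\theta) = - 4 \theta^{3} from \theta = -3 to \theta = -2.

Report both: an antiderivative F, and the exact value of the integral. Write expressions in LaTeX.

Antiderivative: F(\theta) = - \theta^{4}; value = 65

Since d/d\theta undoes antidifferentiation here, F'(\theta) = f(\theta) is required of F(\theta).
F(\theta) = - \theta^{4} is an antiderivative of f.
Check: d/d\theta[- \theta^{4}] = - 4 \theta^{3} = f(\theta).
F(-2) = -16; F(-3) = -81.
Integral = F(-2) - F(-3) = 65.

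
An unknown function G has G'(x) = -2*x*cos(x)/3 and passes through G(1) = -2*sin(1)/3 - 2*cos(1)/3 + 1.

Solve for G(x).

G(x) = -(2*x*sin(x) + 2*cos(x) - 3)/3

A candidate passes only if d/dx[G] lands on the given G'(x) exactly.
A general antiderivative is -2*x*sin(x)/3 - 2*cos(x)/3 + C.
The condition gives C = -2*sin(1)/3 - 2*cos(1)/3 + 1 - (-2*sin(1)/3 - 2*cos(1)/3) = 1.
So G(x) = -(2*x*sin(x) + 2*cos(x) - 3)/3.
Check: d/dx[-(2*x*sin(x) + 2*cos(x) - 3)/3] = -2*x*cos(x)/3 = G'(x).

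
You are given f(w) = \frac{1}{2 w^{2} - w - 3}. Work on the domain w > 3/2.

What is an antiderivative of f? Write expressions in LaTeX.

Factor the denominator (\left(w + 1\right) \left(2 w - 3\right)) and decompose: f = \frac{2}{5 \left(2 w - 3\right)} - \frac{1}{5 \left(w + 1\right)}; each piece integrates to a log, atan, or power term.
Check: d/dw[\frac{\log{\left(w - \frac{3}{2} \right)}}{5} - \frac{\log{\left(w + 1 \right)}}{5}] = \frac{1}{2 w^{2} - w - 3} = f(w).

An antiderivative is F(w) = \frac{\log{\left(w - \frac{3}{2} \right)}}{5} - \frac{\log{\left(w + 1 \right)}}{5}.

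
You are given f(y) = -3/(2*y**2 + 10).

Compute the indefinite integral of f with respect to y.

F(y) = -3*sqrt(5)*atan(sqrt(5)*y/5)/10 + C

Whatever form F(y) takes, F'(y) = f(y) is non-negotiable.
Check: d/dy[-3*sqrt(5)*atan(sqrt(5)*y/5)/10] = -3/(2*y**2 + 10) = f(y).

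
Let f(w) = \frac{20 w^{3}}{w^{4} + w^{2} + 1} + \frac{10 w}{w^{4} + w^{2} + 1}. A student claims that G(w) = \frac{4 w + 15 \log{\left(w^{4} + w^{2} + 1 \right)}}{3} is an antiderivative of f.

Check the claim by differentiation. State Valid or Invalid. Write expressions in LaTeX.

Invalid: d/dw[G] - f = \frac{4}{3}, which is not 0.

d/dw[G] = \frac{4 w^{4} + 60 w^{3} + 4 w^{2} + 30 w + 4}{3 w^{4} + 3 w^{2} + 3}
d/dw[G] - f(w) = \frac{4}{3} != 0.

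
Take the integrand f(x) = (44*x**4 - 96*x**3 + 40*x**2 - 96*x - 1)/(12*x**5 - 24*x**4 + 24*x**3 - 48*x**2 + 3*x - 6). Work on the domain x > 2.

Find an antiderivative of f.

An antiderivative is F(x) = -log(x/2 - 1)/3 + log(2*x**4 + 4*x**2 + 1/2).

An antiderivative F(x) passes only if d/dx[F] lands on f(x) exactly.
Check: d/dx[-log(x/2 - 1)/3 + log(2*x**4 + 4*x**2 + 1/2)] = (44*x**4 - 96*x**3 + 40*x**2 - 96*x - 1)/(12*x**5 - 24*x**4 + 24*x**3 - 48*x**2 + 3*x - 6) = f(x).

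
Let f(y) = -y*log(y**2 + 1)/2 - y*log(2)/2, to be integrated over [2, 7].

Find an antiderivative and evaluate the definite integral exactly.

The integrand splits into summands that can be handled one at a time.
F(y) = -(y**2*log(2*y**2 + 2) - y**2 + log(y**2 + 1))/4 is an antiderivative of f.
Check: d/dy[-(y**2*log(2*y**2 + 2) - y**2 + log(y**2 + 1))/4] = -y*log(y**2 + 1)/2 - y*log(2)/2 = f(y).
F(7) = -49*log(100)/4 - log(50)/4 + 49/4; F(2) = -log(10) - log(5)/4 + 1.
Integral = F(7) - F(2) = -49*log(100)/4 - log(50)/4 + log(5)/4 + log(10) + 45/4.

Antiderivative: F(y) = -(y**2*log(2*y**2 + 2) - y**2 + log(y**2 + 1))/4; value = -49*log(100)/4 - log(50)/4 + log(5)/4 + log(10) + 45/4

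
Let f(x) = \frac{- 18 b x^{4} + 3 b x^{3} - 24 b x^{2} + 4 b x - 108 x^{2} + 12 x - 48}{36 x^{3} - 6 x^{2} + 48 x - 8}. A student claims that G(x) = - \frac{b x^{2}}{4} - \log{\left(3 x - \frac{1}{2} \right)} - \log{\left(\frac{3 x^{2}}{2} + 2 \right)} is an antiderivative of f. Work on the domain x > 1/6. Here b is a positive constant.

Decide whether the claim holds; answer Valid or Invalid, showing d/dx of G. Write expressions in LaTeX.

Valid. The derivative of G reproduces f.

d/dx[G] = \frac{- 18 b x^{4} + 3 b x^{3} - 24 b x^{2} + 4 b x - 108 x^{2} + 12 x - 48}{36 x^{3} - 6 x^{2} + 48 x - 8}
This equals f(x) exactly, so the claim holds.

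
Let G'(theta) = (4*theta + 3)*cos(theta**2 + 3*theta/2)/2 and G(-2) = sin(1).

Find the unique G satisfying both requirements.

G'(theta) matches the chain-rule pattern g'(h)*h' with inner function h(theta) = theta**2 + 3*theta/2; substituting u = h(theta) collapses the integral.
A general antiderivative is sin(theta**2 + 3*theta/2) + C.
The condition gives C = sin(1) - (sin(1)) = 0.
So G(theta) = sin(theta**2 + 3*theta/2).
Check: d/dtheta[sin(theta**2 + 3*theta/2)] = 2*theta*cos(theta**2 + 3*theta/2) + 3*cos(theta**2 + 3*theta/2)/2, which equals G'(theta).

G(theta) = sin(theta**2 + 3*theta/2)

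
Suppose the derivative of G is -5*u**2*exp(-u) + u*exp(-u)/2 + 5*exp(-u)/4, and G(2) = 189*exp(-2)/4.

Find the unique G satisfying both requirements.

Recognize the product-rule pattern: G'(u) = v'r + vr' with v = 5*u**2 + 19*u/2 + 33/4, r = exp(-u), so integration by parts undoes it.
A general antiderivative is (20*u**2 + 38*u + 33)*exp(-u)/4 + C.
The condition gives C = 189*exp(-2)/4 - (189*exp(-2)/4) = 0.
So G(u) = (20*u**2 + 38*u + 33)*exp(-u)/4.
Check: d/du[(20*u**2 + 38*u + 33)*exp(-u)/4] = (-20*u**2 + 2*u + 5)*exp(-u)/4, which equals G'(u).

G(u) = (20*u**2 + 38*u + 33)*exp(-u)/4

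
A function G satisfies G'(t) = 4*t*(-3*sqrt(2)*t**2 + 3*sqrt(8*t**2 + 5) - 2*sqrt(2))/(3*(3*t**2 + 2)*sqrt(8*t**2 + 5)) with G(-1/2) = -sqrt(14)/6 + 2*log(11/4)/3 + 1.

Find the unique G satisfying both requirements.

G(t) = sqrt(2)*(-sqrt(8*t**2 + 5) + 2*sqrt(2)*log(3*t**2 + 2) + 3*sqrt(2))/6

A first test for any G(t): its t-derivative must equal the given G'(t).
A general antiderivative is -sqrt(4*t**2 + 5/2)/3 + 2*log(3*t**2 + 2)/3 + C.
The condition gives C = -sqrt(14)/6 + 2*log(11/4)/3 + 1 - (-sqrt(14)/6 + 2*log(11/4)/3) = 1.
So G(t) = sqrt(2)*(-sqrt(8*t**2 + 5) + 2*sqrt(2)*log(3*t**2 + 2) + 3*sqrt(2))/6.
Check: d/dt[sqrt(2)*(-sqrt(8*t**2 + 5) + 2*sqrt(2)*log(3*t**2 + 2) + 3*sqrt(2))/6] = (-12*sqrt(2)*t**3 + 12*t*sqrt(8*t**2 + 5) - 8*sqrt(2)*t)/(9*t**2*sqrt(8*t**2 + 5) + 6*sqrt(8*t**2 + 5)), which equals G'(t).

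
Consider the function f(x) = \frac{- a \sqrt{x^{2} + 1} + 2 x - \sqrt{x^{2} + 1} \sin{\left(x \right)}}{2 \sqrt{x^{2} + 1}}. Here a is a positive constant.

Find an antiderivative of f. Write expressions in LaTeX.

An antiderivative is F(x) = - \frac{a x}{2} + \sqrt{x^{2} + 1} + \frac{\cos{\left(x \right)}}{2}.

Any candidate F(x) must reproduce f(x) exactly when differentiated.
Check: d/dx[- \frac{a x}{2} + \sqrt{x^{2} + 1} + \frac{\cos{\left(x \right)}}{2}] = \frac{- a \sqrt{x^{2} + 1} + 2 x - \sqrt{x^{2} + 1} \sin{\left(x \right)}}{2 \sqrt{x^{2} + 1}} = f(x).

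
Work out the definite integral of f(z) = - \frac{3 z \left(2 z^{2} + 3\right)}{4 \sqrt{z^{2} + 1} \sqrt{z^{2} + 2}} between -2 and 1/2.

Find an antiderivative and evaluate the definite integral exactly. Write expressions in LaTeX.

The substitution u = z^{4} + 3 z^{2} + 2 works: f is exactly (dF/du)*(du/dz) for that inner function.
F(z) = - \frac{3 \sqrt{z^{4} + 3 z^{2} + 2}}{4} is an antiderivative of f.
Check: d/dz[- \frac{3 \sqrt{z^{4} + 3 z^{2} + 2}}{4}] = \frac{- 6 z^{3} - 9 z}{4 \sqrt{z^{4} + 3 z^{2} + 2}}, which equals f(z).
F(1/2) = - \frac{9 \sqrt{5}}{16}; F(-2) = - \frac{3 \sqrt{30}}{4}.
Integral = F(1/2) - F(-2) = - \frac{9 \sqrt{5}}{16} + \frac{3 \sqrt{30}}{4}.

Antiderivative: F(z) = - \frac{3 \sqrt{z^{4} + 3 z^{2} + 2}}{4}; value = - \frac{9 \sqrt{5}}{16} + \frac{3 \sqrt{30}}{4}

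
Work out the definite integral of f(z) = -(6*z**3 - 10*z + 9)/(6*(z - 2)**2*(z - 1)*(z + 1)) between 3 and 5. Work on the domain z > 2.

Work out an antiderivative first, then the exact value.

Antiderivative: F(z) = (-76*z*log(z - 2) - 45*z*log(z - 1) + 13*z*log(z + 1) + 152*log(z - 2) + 90*log(z - 1) - 26*log(z + 1) + 222)/(108*(z - 2)); value = -37/27 - 19*log(3)/27 - 29*log(4)/54 + 13*log(6)/108 + 5*log(2)/12

The denominator factors as 6*(z - 2)**2*(z - 1)*(z + 1); partial fractions split f into directly integrable pieces: 13/(108*(z + 1)) - 5/(12*(z - 1)) - 19/(27*(z - 2)) - 37/(18*(z - 2)**2).
F(z) = (-76*z*log(z - 2) - 45*z*log(z - 1) + 13*z*log(z + 1) + 152*log(z - 2) + 90*log(z - 1) - 26*log(z + 1) + 222)/(108*(z - 2)) is an antiderivative of f.
Check: d/dz[(-76*z*log(z - 2) - 45*z*log(z - 1) + 13*z*log(z + 1) + 152*log(z - 2) + 90*log(z - 1) - 26*log(z + 1) + 222)/(108*(z - 2))] = (-6*z**3 + 10*z - 9)/(6*z**4 - 24*z**3 + 18*z**2 + 24*z - 24), which equals f(z).
F(5) = -19*log(3)/27 - 5*log(4)/12 + 13*log(6)/108 + 37/54; F(3) = -5*log(2)/12 + 13*log(4)/108 + 37/18.
Integral = F(5) - F(3) = -37/27 - 19*log(3)/27 - 29*log(4)/54 + 13*log(6)/108 + 5*log(2)/12.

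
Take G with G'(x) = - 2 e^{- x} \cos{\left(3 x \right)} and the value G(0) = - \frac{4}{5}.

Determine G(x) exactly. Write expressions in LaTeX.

For G(x) to be correct, d/dx[G] must agree with the stated G'(x) identically.
A general antiderivative is - \frac{3 e^{- x} \sin{\left(3 x \right)}}{5} + \frac{e^{- x} \cos{\left(3 x \right)}}{5} + C.
The condition gives C = - \frac{4}{5} - (\frac{1}{5}) = -1.
So G(x) = \frac{\left(- 5 e^{x} - 3 \sin{\left(3 x \right)} + \cos{\left(3 x \right)}\right) e^{- x}}{5}.
Check: d/dx[\frac{\left(- 5 e^{x} - 3 \sin{\left(3 x \right)} + \cos{\left(3 x \right)}\right) e^{- x}}{5}] = - 2 e^{- x} \cos{\left(3 x \right)} = G'(x).

G(x) = \frac{\left(- 5 e^{x} - 3 \sin{\left(3 x \right)} + \cos{\left(3 x \right)}\right) e^{- x}}{5}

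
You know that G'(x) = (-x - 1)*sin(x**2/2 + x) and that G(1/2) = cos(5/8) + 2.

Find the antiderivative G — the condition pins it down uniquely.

G(x) = cos(x**2/2 + x) + 2

G'(x) matches the chain-rule pattern g'(h)*h' with inner function h(x) = x**2/2 + x; substituting u = h(x) collapses the integral.
A general antiderivative is cos(x**2/2 + x) + C.
The condition gives C = cos(5/8) + 2 - (cos(5/8)) = 2.
So G(x) = cos(x**2/2 + x) + 2.
Check: d/dx[cos(x**2/2 + x) + 2] = -x*sin(x**2/2 + x) - sin(x**2/2 + x), which equals G'(x).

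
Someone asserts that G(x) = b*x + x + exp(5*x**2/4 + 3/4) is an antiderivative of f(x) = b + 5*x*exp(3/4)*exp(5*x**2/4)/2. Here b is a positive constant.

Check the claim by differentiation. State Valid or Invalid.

Invalid: d/dx[G] - f = 1, which is not 0.

d/dx[G] = b + 5*x*exp(3/4)*exp(5*x**2/4)/2 + 1
d/dx[G] - f(x) = 1 != 0.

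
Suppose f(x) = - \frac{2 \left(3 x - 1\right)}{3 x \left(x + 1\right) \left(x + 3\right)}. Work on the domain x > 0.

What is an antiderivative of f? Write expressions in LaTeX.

An antiderivative is F(x) = \frac{2 \log{\left(x \right)}}{9} - \frac{4 \log{\left(x + 1 \right)}}{3} + \frac{10 \log{\left(x + 3 \right)}}{9}.

The denominator factors as 3 x \left(x + 1\right) \left(x + 3\right); partial fractions split f into directly integrable pieces: \frac{10}{9 \left(x + 3\right)} - \frac{4}{3 \left(x + 1\right)} + \frac{2}{9 x}.
Check: d/dx[\frac{2 \log{\left(x \right)}}{9} - \frac{4 \log{\left(x + 1 \right)}}{3} + \frac{10 \log{\left(x + 3 \right)}}{9}] = \frac{2 - 6 x}{3 x^{3} + 12 x^{2} + 9 x}, which equals f(x).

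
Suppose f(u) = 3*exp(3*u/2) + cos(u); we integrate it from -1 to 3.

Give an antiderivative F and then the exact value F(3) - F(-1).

Antiderivative: F(u) = 2*exp(3*u/2) + sin(u); value = -2*exp(-3/2) + sin(3) + sin(1) + 2*exp(9/2)

Integrate term by term and add the pieces.
F(u) = 2*exp(3*u/2) + sin(u) is an antiderivative of f.
Check: d/du[2*exp(3*u/2) + sin(u)] = 3*exp(3*u/2) + cos(u) = f(u).
F(3) = sin(3) + 2*exp(9/2); F(-1) = -sin(1) + 2*exp(-3/2).
Integral = F(3) - F(-1) = -2*exp(-3/2) + sin(3) + sin(1) + 2*exp(9/2).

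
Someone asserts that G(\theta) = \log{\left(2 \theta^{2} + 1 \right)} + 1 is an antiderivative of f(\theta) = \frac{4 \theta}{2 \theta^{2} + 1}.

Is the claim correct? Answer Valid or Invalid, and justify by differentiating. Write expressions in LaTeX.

Valid: G'(\theta) = f(\theta).

d/d\theta[G] = \frac{4 \theta}{2 \theta^{2} + 1}
This equals f(\theta) exactly, so the claim holds.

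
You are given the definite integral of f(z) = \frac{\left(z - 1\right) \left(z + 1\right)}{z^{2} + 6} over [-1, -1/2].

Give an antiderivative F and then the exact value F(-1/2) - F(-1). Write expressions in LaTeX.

Since d/dz undoes antidifferentiation here, F'(z) = f(z) is required of F(z).
F(z) = \frac{6 z - 7 \sqrt{6} \operatorname{atan}{\left(\frac{\sqrt{6} z}{6} \right)}}{6} is an antiderivative of f.
Check: d/dz[\frac{6 z - 7 \sqrt{6} \operatorname{atan}{\left(\frac{\sqrt{6} z}{6} \right)}}{6}] = \frac{z^{2} - 1}{z^{2} + 6}, which equals f(z).
F(-1/2) = - \frac{1}{2} + \frac{7 \sqrt{6} \operatorname{atan}{\left(\frac{\sqrt{6}}{12} \right)}}{6}; F(-1) = -1 + \frac{7 \sqrt{6} \operatorname{atan}{\left(\frac{\sqrt{6}}{6} \right)}}{6}.
Integral = F(-1/2) - F(-1) = - \frac{7 \sqrt{6} \operatorname{atan}{\left(\frac{\sqrt{6}}{6} \right)}}{6} + \frac{1}{2} + \frac{7 \sqrt{6} \operatorname{atan}{\left(\frac{\sqrt{6}}{12} \right)}}{6}.

Antiderivative: F(z) = \frac{6 z - 7 \sqrt{6} \operatorname{atan}{\left(\frac{\sqrt{6} z}{6} \right)}}{6}; value = - \frac{7 \sqrt{6} \operatorname{atan}{\left(\frac{\sqrt{6}}{6} \right)}}{6} + \frac{1}{2} + \frac{7 \sqrt{6} \operatorname{atan}{\left(\frac{\sqrt{6}}{12} \right)}}{6}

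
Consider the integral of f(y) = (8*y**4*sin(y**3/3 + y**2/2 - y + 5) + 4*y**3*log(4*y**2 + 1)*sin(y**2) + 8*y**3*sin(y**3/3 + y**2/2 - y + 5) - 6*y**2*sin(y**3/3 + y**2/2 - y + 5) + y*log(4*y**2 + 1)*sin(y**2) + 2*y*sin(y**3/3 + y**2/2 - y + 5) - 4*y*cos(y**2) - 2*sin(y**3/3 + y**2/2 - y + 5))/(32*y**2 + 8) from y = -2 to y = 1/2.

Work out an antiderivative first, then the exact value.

Check any antiderivative F(y) by computing F'(y) and comparing it with f(y).
F(y) = -log(4*y**2 + 1)*cos(y**2)/16 - cos(y**3/3 + y**2/2 - y + 5)/4 is an antiderivative of f.
Check: d/dy[-log(4*y**2 + 1)*cos(y**2)/16 - cos(y**3/3 + y**2/2 - y + 5)/4] = (8*y**4*sin(y**3/3 + y**2/2 - y + 5) + 4*y**3*log(4*y**2 + 1)*sin(y**2) + 8*y**3*sin(y**3/3 + y**2/2 - y + 5) - 6*y**2*sin(y**3/3 + y**2/2 - y + 5) + y*log(4*y**2 + 1)*sin(y**2) + 2*y*sin(y**3/3 + y**2/2 - y + 5) - 4*y*cos(y**2) - 2*sin(y**3/3 + y**2/2 - y + 5))/(32*y**2 + 8) = f(y).
F(1/2) = -log(2)*cos(1/4)/16 - cos(14/3)/4; F(-2) = -cos(19/3)/4 - log(17)*cos(4)/16.
Integral = F(1/2) - F(-2) = log(17)*cos(4)/16 - log(2)*cos(1/4)/16 - cos(14/3)/4 + cos(19/3)/4.

Antiderivative: F(y) = -log(4*y**2 + 1)*cos(y**2)/16 - cos(y**3/3 + y**2/2 - y + 5)/4; value = log(17)*cos(4)/16 - log(2)*cos(1/4)/16 - cos(14/3)/4 + cos(19/3)/4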